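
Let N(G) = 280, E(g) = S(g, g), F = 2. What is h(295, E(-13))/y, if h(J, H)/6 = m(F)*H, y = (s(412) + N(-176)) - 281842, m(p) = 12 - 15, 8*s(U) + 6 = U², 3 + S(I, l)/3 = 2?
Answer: -216/1041379 ≈ -0.00020742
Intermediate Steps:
S(I, l) = -3 (S(I, l) = -9 + 3*2 = -9 + 6 = -3)
E(g) = -3
s(U) = -¾ + U²/8
m(p) = -3
y = -1041379/4 (y = ((-¾ + (⅛)*412²) + 280) - 281842 = ((-¾ + (⅛)*169744) + 280) - 281842 = ((-¾ + 21218) + 280) - 281842 = (84869/4 + 280) - 281842 = 85989/4 - 281842 = -1041379/4 ≈ -2.6034e+5)
h(J, H) = -18*H (h(J, H) = 6*(-3*H) = -18*H)
h(295, E(-13))/y = (-18*(-3))/(-1041379/4) = 54*(-4/1041379) = -216/1041379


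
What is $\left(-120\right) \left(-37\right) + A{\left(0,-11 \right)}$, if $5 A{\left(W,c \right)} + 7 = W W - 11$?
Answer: $\frac{22182}{5} \approx 4436.4$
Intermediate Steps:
$A{\left(W,c \right)} = - \frac{18}{5} + \frac{W^{2}}{5}$ ($A{\left(W,c \right)} = - \frac{7}{5} + \frac{W W - 11}{5} = - \frac{7}{5} + \frac{W^{2} - 11}{5} = - \frac{7}{5} + \frac{-11 + W^{2}}{5} = - \frac{7}{5} + \left(- \frac{11}{5} + \frac{W^{2}}{5}\right) = - \frac{18}{5} + \frac{W^{2}}{5}$)
$\left(-120\right) \left(-37\right) + A{\left(0,-11 \right)} = \left(-120\right) \left(-37\right) - \left(\frac{18}{5} - \frac{0^{2}}{5}\right) = 4440 + \left(- \frac{18}{5} + \frac{1}{5} \cdot 0\right) = 4440 + \left(- \frac{18}{5} + 0\right) = 4440 - \frac{18}{5} = \frac{22182}{5}$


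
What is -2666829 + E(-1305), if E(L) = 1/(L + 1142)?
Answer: -434693128/163 ≈ -2.6668e+6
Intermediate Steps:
E(L) = 1/(1142 + L)
-2666829 + E(-1305) = -2666829 + 1/(1142 - 1305) = -2666829 + 1/(-163) = -2666829 - 1/163 = -434693128/163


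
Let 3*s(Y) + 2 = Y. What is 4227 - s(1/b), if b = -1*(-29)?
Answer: 122602/29 ≈ 4227.7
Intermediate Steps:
b = 29
s(Y) = -2/3 + Y/3
4227 - s(1/b) = 4227 - (-2/3 + (1/3)/29) = 4227 - (-2/3 + (1/3)*(1/29)) = 4227 - (-2/3 + 1/87) = 4227 - 1*(-19/29) = 4227 + 19/29 = 122602/29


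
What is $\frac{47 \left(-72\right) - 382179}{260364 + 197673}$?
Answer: $- \frac{128521}{152679} \approx -0.84177$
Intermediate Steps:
$\frac{47 \left(-72\right) - 382179}{260364 + 197673} = \frac{-3384 - 382179}{458037} = \left(-385563\right) \frac{1}{458037} = - \frac{128521}{152679}$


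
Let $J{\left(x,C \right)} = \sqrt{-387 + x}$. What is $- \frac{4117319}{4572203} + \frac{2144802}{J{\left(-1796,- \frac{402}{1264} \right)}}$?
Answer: $- \frac{4117319}{4572203} - \frac{2144802 i \sqrt{2183}}{2183} \approx -0.90051 - 45905.0 i$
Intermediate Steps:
$- \frac{4117319}{4572203} + \frac{2144802}{J{\left(-1796,- \frac{402}{1264} \right)}} = - \frac{4117319}{4572203} + \frac{2144802}{\sqrt{-387 - 1796}} = \left(-4117319\right) \frac{1}{4572203} + \frac{2144802}{\sqrt{-2183}} = - \frac{4117319}{4572203} + \frac{2144802}{i \sqrt{2183}} = - \frac{4117319}{4572203} + 2144802 \left(- \frac{i \sqrt{2183}}{2183}\right) = - \frac{4117319}{4572203} - \frac{2144802 i \sqrt{2183}}{2183}$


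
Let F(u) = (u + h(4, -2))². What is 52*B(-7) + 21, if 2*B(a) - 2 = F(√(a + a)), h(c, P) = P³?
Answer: 1373 - 416*I*√14 ≈ 1373.0 - 1556.5*I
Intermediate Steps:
F(u) = (-8 + u)² (F(u) = (u + (-2)³)² = (u - 8)² = (-8 + u)²)
B(a) = 1 + (-8 + √2*√a)²/2 (B(a) = 1 + (-8 + √(a + a))²/2 = 1 + (-8 + √(2*a))²/2 = 1 + (-8 + √2*√a)²/2)
52*B(-7) + 21 = 52*(33 - 7 - 8*√2*√(-7)) + 21 = 52*(33 - 7 - 8*√2*I*√7) + 21 = 52*(33 - 7 - 8*I*√14) + 21 = 52*(26 - 8*I*√14) + 21 = (1352 - 416*I*√14) + 21 = 1373 - 416*I*√14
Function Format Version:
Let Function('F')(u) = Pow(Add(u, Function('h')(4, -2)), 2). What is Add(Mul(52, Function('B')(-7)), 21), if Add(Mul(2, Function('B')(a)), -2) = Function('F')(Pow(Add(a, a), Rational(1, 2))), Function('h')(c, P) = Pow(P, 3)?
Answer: Add(1373, Mul(-416, I, Pow(14, Rational(1, 2)))) ≈ Add(1373.0, Mul(-1556.5, I))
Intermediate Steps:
Function('F')(u) = Pow(Add(-8, u), 2) (Function('F')(u) = Pow(Add(u, Pow(-2, 3)), 2) = Pow(Add(u, -8), 2) = Pow(Add(-8, u), 2))
Function('B')(a) = Add(1, Mul(Rational(1, 2), Pow(Add(-8, Mul(Pow(2, Rational(1, 2)), Pow(a, Rational(1, 2)))), 2))) (Function('B')(a) = Add(1, Mul(Rational(1, 2), Pow(Add(-8, Pow(Add(a, a), Rational(1, 2))), 2))) = Add(1, Mul(Rational(1, 2), Pow(Add(-8, Pow(Mul(2, a), Rational(1, 2))), 2))) = Add(1, Mul(Rational(1, 2), Pow(Add(-8, Mul(Pow(2, Rational(1, 2)), Pow(a, Rational(1, 2)))), 2))))
Add(Mul(52, Function('B')(-7)), 21) = Add(Mul(52, Add(33, -7, Mul(-8, Pow(2, Rational(1, 2)), Pow(-7, Rational(1, 2))))), 21) = Add(Mul(52, Add(33, -7, Mul(-8, Pow(2, Rational(1, 2)), Mul(I, Pow(7, Rational(1, 2)))))), 21) = Add(Mul(52, Add(33, -7, Mul(-8, I, Pow(14, Rational(1, 2))))), 21) = Add(Mul(52, Add(26, Mul(-8, I, Pow(14, Rational(1, 2))))), 21) = Add(Add(1352, Mul(-416, I, Pow(14, Rational(1, 2)))), 21) = Add(1373, Mul(-416, I, Pow(14, Rational(1, 2))))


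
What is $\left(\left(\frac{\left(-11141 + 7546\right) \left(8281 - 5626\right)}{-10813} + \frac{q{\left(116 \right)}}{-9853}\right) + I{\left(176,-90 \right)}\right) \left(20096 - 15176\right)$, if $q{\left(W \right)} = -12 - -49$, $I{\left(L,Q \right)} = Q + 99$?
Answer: $\frac{467412987545400}{106540489} \approx 4.3872 \cdot 10^{6}$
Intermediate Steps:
$I{\left(L,Q \right)} = 99 + Q$
$q{\left(W \right)} = 37$ ($q{\left(W \right)} = -12 + 49 = 37$)
$\left(\left(\frac{\left(-11141 + 7546\right) \left(8281 - 5626\right)}{-10813} + \frac{q{\left(116 \right)}}{-9853}\right) + I{\left(176,-90 \right)}\right) \left(20096 - 15176\right) = \left(\left(\frac{\left(-11141 + 7546\right) \left(8281 - 5626\right)}{-10813} + \frac{37}{-9853}\right) + \left(99 - 90\right)\right) \left(20096 - 15176\right) = \left(\left(\left(-3595\right) 2655 \left(- \frac{1}{10813}\right) + 37 \left(- \frac{1}{9853}\right)\right) + 9\right) 4920 = \left(\left(\left(-9544725\right) \left(- \frac{1}{10813}\right) - \frac{37}{9853}\right) + 9\right) 4920 = \left(\left(\frac{9544725}{10813} - \frac{37}{9853}\right) + 9\right) 4920 = \left(\frac{94043775344}{106540489} + 9\right) 4920 = \frac{95002639745}{106540489} \cdot 4920 = \frac{467412987545400}{106540489}$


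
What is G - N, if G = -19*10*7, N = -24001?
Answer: 22671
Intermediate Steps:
G = -1330 (G = -190*7 = -1330)
G - N = -1330 - 1*(-24001) = -1330 + 24001 = 22671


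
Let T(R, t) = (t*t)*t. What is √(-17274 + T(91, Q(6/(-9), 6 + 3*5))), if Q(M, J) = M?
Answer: I*√1399218/9 ≈ 131.43*I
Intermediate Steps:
T(R, t) = t³ (T(R, t) = t²*t = t³)
√(-17274 + T(91, Q(6/(-9), 6 + 3*5))) = √(-17274 + (6/(-9))³) = √(-17274 + (6*(-⅑))³) = √(-17274 + (-⅔)³) = √(-17274 - 8/27) = √(-466406/27) = I*√1399218/9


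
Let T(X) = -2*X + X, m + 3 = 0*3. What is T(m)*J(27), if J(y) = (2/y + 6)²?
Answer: 26896/243 ≈ 110.68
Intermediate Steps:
m = -3 (m = -3 + 0*3 = -3 + 0 = -3)
J(y) = (6 + 2/y)²
T(X) = -X
T(m)*J(27) = (-1*(-3))*(4*(1 + 3*27)²/27²) = 3*(4*(1/729)*(1 + 81)²) = 3*(4*(1/729)*82²) = 3*(4*(1/729)*6724) = 3*(26896/729) = 26896/243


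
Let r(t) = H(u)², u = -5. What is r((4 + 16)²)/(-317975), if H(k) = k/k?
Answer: -1/317975 ≈ -3.1449e-6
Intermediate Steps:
H(k) = 1
r(t) = 1 (r(t) = 1² = 1)
r((4 + 16)²)/(-317975) = 1/(-317975) = 1*(-1/317975) = -1/317975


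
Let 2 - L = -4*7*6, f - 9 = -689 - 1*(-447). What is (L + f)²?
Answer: 3969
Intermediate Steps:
f = -233 (f = 9 + (-689 - 1*(-447)) = 9 + (-689 + 447) = 9 - 242 = -233)
L = 170 (L = 2 - (-4*7)*6 = 2 - (-28)*6 = 2 - 1*(-168) = 2 + 168 = 170)
(L + f)² = (170 - 233)² = (-63)² = 3969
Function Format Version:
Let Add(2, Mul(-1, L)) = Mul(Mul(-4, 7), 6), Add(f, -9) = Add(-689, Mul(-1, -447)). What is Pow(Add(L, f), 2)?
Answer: 3969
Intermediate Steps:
f = -233 (f = Add(9, Add(-689, Mul(-1, -447))) = Add(9, Add(-689, 447)) = Add(9, -242) = -233)
L = 170 (L = Add(2, Mul(-1, Mul(Mul(-4, 7), 6))) = Add(2, Mul(-1, Mul(-28, 6))) = Add(2, Mul(-1, -168)) = Add(2, 168) = 170)
Pow(Add(L, f), 2) = Pow(Add(170, -233), 2) = Pow(-63, 2) = 3969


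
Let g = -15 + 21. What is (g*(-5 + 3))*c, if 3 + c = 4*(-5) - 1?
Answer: 288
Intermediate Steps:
g = 6
c = -24 (c = -3 + (4*(-5) - 1) = -3 + (-20 - 1) = -3 - 21 = -24)
(g*(-5 + 3))*c = (6*(-5 + 3))*(-24) = (6*(-2))*(-24) = -12*(-24) = 288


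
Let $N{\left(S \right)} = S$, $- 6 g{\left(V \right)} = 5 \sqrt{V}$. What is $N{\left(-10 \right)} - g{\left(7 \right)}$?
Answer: $-10 + \frac{5 \sqrt{7}}{6} \approx -7.7952$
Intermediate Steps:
$g{\left(V \right)} = - \frac{5 \sqrt{V}}{6}$
$N{\left(-10 \right)} - g{\left(7 \right)} = -10 - - \frac{5 \sqrt{7}}{6} = -10 + \frac{5 \sqrt{7}}{6}$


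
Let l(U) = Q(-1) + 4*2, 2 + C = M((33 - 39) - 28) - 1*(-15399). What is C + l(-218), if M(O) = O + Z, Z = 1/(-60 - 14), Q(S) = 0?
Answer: 1137453/74 ≈ 15371.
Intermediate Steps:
Z = -1/74 (Z = 1/(-74) = -1/74 ≈ -0.013514)
M(O) = -1/74 + O (M(O) = O - 1/74 = -1/74 + O)
C = 1136861/74 (C = -2 + ((-1/74 + ((33 - 39) - 28)) - 1*(-15399)) = -2 + ((-1/74 + (-6 - 28)) + 15399) = -2 + ((-1/74 - 34) + 15399) = -2 + (-2517/74 + 15399) = -2 + 1137009/74 = 1136861/74 ≈ 15363.)
l(U) = 8 (l(U) = 0 + 4*2 = 0 + 8 = 8)
C + l(-218) = 1136861/74 + 8 = 1137453/74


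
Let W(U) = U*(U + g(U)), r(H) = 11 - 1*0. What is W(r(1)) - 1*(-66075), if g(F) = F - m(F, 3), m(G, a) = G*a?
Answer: 65954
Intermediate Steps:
g(F) = -2*F (g(F) = F - F*3 = F - 3*F = -2*F)
r(H) = 11 (r(H) = 11 + 0 = 11)
W(U) = -U² (W(U) = U*(U - 2*U) = U*(-U) = -U²)
W(r(1)) - 1*(-66075) = -1*11² - 1*(-66075) = -1*121 + 66075 = -121 + 66075 = 65954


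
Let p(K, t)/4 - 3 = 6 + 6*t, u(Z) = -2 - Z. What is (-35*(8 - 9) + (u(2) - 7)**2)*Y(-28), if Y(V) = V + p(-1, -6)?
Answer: -21216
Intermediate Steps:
p(K, t) = 36 + 24*t (p(K, t) = 12 + 4*(6 + 6*t) = 12 + (24 + 24*t) = 36 + 24*t)
Y(V) = -108 + V (Y(V) = V + (36 + 24*(-6)) = V + (36 - 144) = V - 108 = -108 + V)
(-35*(8 - 9) + (u(2) - 7)**2)*Y(-28) = (-35*(8 - 9) + ((-2 - 1*2) - 7)**2)*(-108 - 28) = (-35*(-1) + ((-2 - 2) - 7)**2)*(-136) = (35 + (-4 - 7)**2)*(-136) = (35 + (-11)**2)*(-136) = (35 + 121)*(-136) = 156*(-136) = -21216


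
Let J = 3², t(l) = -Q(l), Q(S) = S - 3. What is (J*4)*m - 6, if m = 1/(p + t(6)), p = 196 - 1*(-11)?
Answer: -99/17 ≈ -5.8235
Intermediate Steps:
Q(S) = -3 + S
p = 207 (p = 196 + 11 = 207)
t(l) = 3 - l (t(l) = -(-3 + l) = 3 - l)
J = 9
m = 1/204 (m = 1/(207 + (3 - 1*6)) = 1/(207 + (3 - 6)) = 1/(207 - 3) = 1/204 ≈ 0.0049020)
(J*4)*m - 6 = (9*4)*(1/204) - 6 = 36*(1/204) - 6 = 3/17 - 6 = -99/17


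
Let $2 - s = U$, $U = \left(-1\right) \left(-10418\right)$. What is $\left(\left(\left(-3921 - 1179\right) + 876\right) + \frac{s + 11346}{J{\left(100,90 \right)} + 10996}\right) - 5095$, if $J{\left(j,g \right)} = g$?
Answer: $- \frac{51654752}{5543} \approx -9318.9$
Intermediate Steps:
$U = 10418$
$s = -10416$ ($s = 2 - 10418 = -10416$)
$\left(\left(\left(-3921 - 1179\right) + 876\right) + \frac{s + 11346}{J{\left(100,90 \right)} + 10996}\right) - 5095 = \left(\left(\left(-3921 - 1179\right) + 876\right) + \frac{-10416 + 11346}{90 + 10996}\right) - 5095 = \left(\left(-5100 + 876\right) + \frac{930}{11086}\right) - 5095 = \left(-4224 + 930 \cdot \frac{1}{11086}\right) - 5095 = \left(-4224 + \frac{465}{5543}\right) - 5095 = - \frac{23413167}{5543} - 5095 = - \frac{51654752}{5543}$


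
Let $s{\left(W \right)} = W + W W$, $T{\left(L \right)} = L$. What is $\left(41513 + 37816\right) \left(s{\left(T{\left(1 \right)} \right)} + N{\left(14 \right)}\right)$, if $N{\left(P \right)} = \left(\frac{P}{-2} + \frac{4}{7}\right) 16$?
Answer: $- \frac{56006274}{7} \approx -8.0009 \cdot 10^{6}$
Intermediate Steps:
$N{\left(P \right)} = \frac{64}{7} - 8 P$ ($N{\left(P \right)} = \left(P \left(- \frac{1}{2}\right) + 4 \cdot \frac{1}{7}\right) 16 = \left(- \frac{P}{2} + \frac{4}{7}\right) 16 = \left(\frac{4}{7} - \frac{P}{2}\right) 16 = \frac{64}{7} - 8 P$)
$s{\left(W \right)} = W + W^{2}$
$\left(41513 + 37816\right) \left(s{\left(T{\left(1 \right)} \right)} + N{\left(14 \right)}\right) = \left(41513 + 37816\right) \left(1 \left(1 + 1\right) + \left(\frac{64}{7} - 112\right)\right) = 79329 \left(1 \cdot 2 + \left(\frac{64}{7} - 112\right)\right) = 79329 \left(2 - \frac{720}{7}\right) = 79329 \left(- \frac{706}{7}\right) = - \frac{56006274}{7}$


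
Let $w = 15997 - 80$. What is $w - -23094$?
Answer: $39011$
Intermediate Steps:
$w = 15917$
$w - -23094 = 15917 - -23094 = 15917 + 23094 = 39011$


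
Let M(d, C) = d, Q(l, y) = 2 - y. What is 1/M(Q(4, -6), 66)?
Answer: 1/8 ≈ 0.12500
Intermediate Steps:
1/M(Q(4, -6), 66) = 1/(2 - 1*(-6)) = 1/(2 + 6) = 1/8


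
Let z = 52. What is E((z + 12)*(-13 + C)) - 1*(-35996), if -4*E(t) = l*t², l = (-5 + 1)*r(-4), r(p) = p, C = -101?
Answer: -212890468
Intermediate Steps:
l = 16 (l = (-5 + 1)*(-4) = -4*(-4) = 16)
E(t) = -4*t²
E((z + 12)*(-13 + C)) - 1*(-35996) = -4*(-13 - 101)²*(52 + 12)² - 1*(-35996) = -4*(64*(-114))² + 35996 = -4*(-7296)² + 35996 = -4*53231616 + 35996 = -212926464 + 35996 = -212890468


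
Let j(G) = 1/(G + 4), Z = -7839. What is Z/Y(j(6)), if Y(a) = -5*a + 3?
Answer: -15678/5 ≈ -3135.6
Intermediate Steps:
j(G) = 1/(4 + G)
Y(a) = 3 - 5*a
Z/Y(j(6)) = -7839/(3 - 5/(4 + 6)) = -7839/(3 - 5/10) = -7839/(3 - 5*⅒) = -7839/(3 - ½) = -7839/5/2 = -7839*⅖ = -15678/5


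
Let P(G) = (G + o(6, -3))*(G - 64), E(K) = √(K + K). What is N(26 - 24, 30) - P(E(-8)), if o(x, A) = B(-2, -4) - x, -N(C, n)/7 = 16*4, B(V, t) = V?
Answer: -944 + 288*I ≈ -944.0 + 288.0*I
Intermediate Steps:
E(K) = √2*√K (E(K) = √(2*K) = √2*√K)
N(C, n) = -448 (N(C, n) = -112*4 = -7*64 = -448)
o(x, A) = -2 - x
P(G) = (-64 + G)*(-8 + G) (P(G) = (G + (-2 - 1*6))*(G - 64) = (G + (-2 - 6))*(-64 + G) = (G - 8)*(-64 + G) = (-8 + G)*(-64 + G) = (-64 + G)*(-8 + G))
N(26 - 24, 30) - P(E(-8)) = -448 - (512 + (√2*√(-8))² - 72*√2*√(-8)) = -448 - (512 + (√2*(2*I*√2))² - 72*√2*2*I*√2) = -448 - (512 + (4*I)² - 288*I) = -448 - (512 - 16 - 288*I) = -448 - (496 - 288*I) = -448 + (-496 + 288*I) = -944 + 288*I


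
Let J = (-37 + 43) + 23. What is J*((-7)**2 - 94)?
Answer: -1305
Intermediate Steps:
J = 29 (J = 6 + 23 = 29)
J*((-7)**2 - 94) = 29*((-7)**2 - 94) = 29*(49 - 94) = 29*(-45) = -1305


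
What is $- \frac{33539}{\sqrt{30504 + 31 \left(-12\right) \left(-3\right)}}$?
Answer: $- \frac{33539 \sqrt{7905}}{15810} \approx -188.61$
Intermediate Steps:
$- \frac{33539}{\sqrt{30504 + 31 \left(-12\right) \left(-3\right)}} = - \frac{33539}{\sqrt{30504 - -1116}} = - \frac{33539}{\sqrt{30504 + 1116}} = - \frac{33539}{\sqrt{31620}} = - \frac{33539}{2 \sqrt{7905}} = - 33539 \frac{\sqrt{7905}}{15810} = - \frac{33539 \sqrt{7905}}{15810}$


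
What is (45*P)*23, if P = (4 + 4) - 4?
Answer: 4140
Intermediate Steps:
P = 4 (P = 8 - 4 = 4)
(45*P)*23 = (45*4)*23 = 180*23 = 4140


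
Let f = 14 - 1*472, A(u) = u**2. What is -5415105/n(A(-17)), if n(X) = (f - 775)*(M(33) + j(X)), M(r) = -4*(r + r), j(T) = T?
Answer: 361007/2055 ≈ 175.67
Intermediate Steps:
f = -458 (f = 14 - 472 = -458)
M(r) = -8*r
n(X) = 325512 - 1233*X (n(X) = (-458 - 775)*(-8*33 + X) = -1233*(-264 + X) = 325512 - 1233*X)
-5415105/n(A(-17)) = -5415105/(325512 - 1233*(-17)**2) = -5415105/(325512 - 1233*289) = -5415105/(325512 - 356337) = -5415105/(-30825) = -5415105*(-1/30825) = 361007/2055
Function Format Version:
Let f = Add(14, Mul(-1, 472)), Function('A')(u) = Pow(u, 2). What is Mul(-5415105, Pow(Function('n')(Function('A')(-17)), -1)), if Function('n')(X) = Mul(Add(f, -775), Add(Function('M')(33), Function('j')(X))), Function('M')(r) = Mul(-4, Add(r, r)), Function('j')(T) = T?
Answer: Rational(361007, 2055) ≈ 175.67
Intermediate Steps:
f = -458 (f = Add(14, -472) = -458)
Function('M')(r) = Mul(-8, r) (Function('M')(r) = Mul(-4, Mul(2, r)) = Mul(-8, r))
Function('n')(X) = Add(325512, Mul(-1233, X)) (Function('n')(X) = Mul(Add(-458, -775), Add(Mul(-8, 33), X)) = Mul(-1233, Add(-264, X)) = Add(325512, Mul(-1233, X)))
Mul(-5415105, Pow(Function('n')(Function('A')(-17)), -1)) = Mul(-5415105, Pow(Add(325512, Mul(-1233, Pow(-17, 2))), -1)) = Mul(-5415105, Pow(Add(325512, Mul(-1233, 289)), -1)) = Mul(-5415105, Pow(Add(325512, -356337), -1)) = Mul(-5415105, Pow(-30825, -1)) = Mul(-5415105, Rational(-1, 30825)) = Rational(361007, 2055)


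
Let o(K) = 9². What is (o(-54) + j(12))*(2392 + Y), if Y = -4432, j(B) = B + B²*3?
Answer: -1071000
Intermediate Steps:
o(K) = 81
j(B) = B + 3*B²
(o(-54) + j(12))*(2392 + Y) = (81 + 12*(1 + 3*12))*(2392 - 4432) = (81 + 12*(1 + 36))*(-2040) = (81 + 12*37)*(-2040) = (81 + 444)*(-2040) = 525*(-2040) = -1071000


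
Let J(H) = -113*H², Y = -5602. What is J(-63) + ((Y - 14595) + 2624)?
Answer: -466070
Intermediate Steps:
J(-63) + ((Y - 14595) + 2624) = -113*(-63)² + ((-5602 - 14595) + 2624) = -113*3969 + (-20197 + 2624) = -448497 - 17573 = -466070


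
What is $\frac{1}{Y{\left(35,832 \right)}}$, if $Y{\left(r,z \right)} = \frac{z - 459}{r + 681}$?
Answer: $\frac{716}{373} \approx 1.9196$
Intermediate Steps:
$Y{\left(r,z \right)} = \frac{-459 + z}{681 + r}$
$\frac{1}{Y{\left(35,832 \right)}} = \frac{1}{\frac{1}{681 + 35} \left(-459 + 832\right)} = \frac{1}{\frac{1}{716} \cdot 373} = \frac{1}{\frac{373}{716}} = \frac{716}{373}$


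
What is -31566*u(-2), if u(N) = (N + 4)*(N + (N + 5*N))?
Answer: 883848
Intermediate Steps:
u(N) = 7*N*(4 + N) (u(N) = (4 + N)*(N + 6*N) = (4 + N)*(7*N) = 7*N*(4 + N))
-31566*u(-2) = -220962*(-2)*(4 - 2) = -220962*(-2)*2 = -31566*(-28) = 883848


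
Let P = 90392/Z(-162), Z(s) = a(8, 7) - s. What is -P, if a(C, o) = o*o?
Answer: -90392/211 ≈ -428.40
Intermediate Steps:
a(C, o) = o²
Z(s) = 49 - s (Z(s) = 7² - s = 49 - s)
P = 90392/211 (P = 90392/(49 - 1*(-162)) = 90392/(49 + 162) = 90392/211 ≈ 428.40)
-P = -1*90392/211 = -90392/211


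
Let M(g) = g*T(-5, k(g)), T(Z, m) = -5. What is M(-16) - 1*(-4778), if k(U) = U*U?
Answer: 4858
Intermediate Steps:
k(U) = U**2
M(g) = -5*g (M(g) = g*(-5) = -5*g)
M(-16) - 1*(-4778) = -5*(-16) - 1*(-4778) = 80 + 4778 = 4858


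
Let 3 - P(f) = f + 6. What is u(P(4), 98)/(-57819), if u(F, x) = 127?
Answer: -127/57819 ≈ -0.0021965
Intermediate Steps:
P(f) = -3 - f (P(f) = 3 - (f + 6) = 3 - (6 + f) = 3 + (-6 - f) = -3 - f)
u(P(4), 98)/(-57819) = 127/(-57819) = 127*(-1/57819) = -127/57819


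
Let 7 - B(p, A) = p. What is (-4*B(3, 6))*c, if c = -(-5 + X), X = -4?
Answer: -144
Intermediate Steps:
B(p, A) = 7 - p
c = 9 (c = -(-5 - 4) = -1*(-9) = 9)
(-4*B(3, 6))*c = -4*(7 - 1*3)*9 = -4*(7 - 3)*9 = -4*4*9 = -16*9 = -144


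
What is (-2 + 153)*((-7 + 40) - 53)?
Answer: -3020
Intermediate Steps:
(-2 + 153)*((-7 + 40) - 53) = 151*(33 - 53) = 151*(-20) = -3020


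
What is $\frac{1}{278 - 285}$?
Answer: $- \frac{1}{7} \approx -0.14286$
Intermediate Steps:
$\frac{1}{278 - 285} = \frac{1}{-7} = - \frac{1}{7}$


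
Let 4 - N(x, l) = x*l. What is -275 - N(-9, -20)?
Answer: -99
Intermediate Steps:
N(x, l) = 4 - l*x (N(x, l) = 4 - x*l = 4 - l*x)
-275 - N(-9, -20) = -275 - (4 - 1*(-20)*(-9)) = -275 - (4 - 180) = -275 - 1*(-176) = -275 + 176 = -99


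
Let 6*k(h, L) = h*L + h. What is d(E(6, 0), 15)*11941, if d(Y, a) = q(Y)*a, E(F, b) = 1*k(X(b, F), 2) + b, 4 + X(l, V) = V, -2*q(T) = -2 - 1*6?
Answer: 716460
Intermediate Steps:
q(T) = 4 (q(T) = -(-2 - 1*6)/2 = -(-2 - 6)/2 = -½*(-8) = 4)
X(l, V) = -4 + V
k(h, L) = h/6 + L*h/6 (k(h, L) = (h*L + h)/6 = (L*h + h)/6 = (h + L*h)/6 = h/6 + L*h/6)
E(F, b) = -2 + b + F/2 (E(F, b) = 1*((-4 + F)*(1 + 2)/6) + b = 1*((⅙)*(-4 + F)*3) + b = 1*(-2 + F/2) + b = (-2 + F/2) + b = -2 + b + F/2)
d(Y, a) = 4*a
d(E(6, 0), 15)*11941 = (4*15)*11941 = 60*11941 = 716460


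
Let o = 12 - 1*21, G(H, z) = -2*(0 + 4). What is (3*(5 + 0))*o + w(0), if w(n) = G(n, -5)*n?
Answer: -135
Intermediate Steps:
G(H, z) = -8 (G(H, z) = -2*4 = -8)
w(n) = -8*n
o = -9 (o = 12 - 21 = -9)
(3*(5 + 0))*o + w(0) = (3*(5 + 0))*(-9) - 8*0 = (3*5)*(-9) + 0 = 15*(-9) + 0 = -135 + 0 = -135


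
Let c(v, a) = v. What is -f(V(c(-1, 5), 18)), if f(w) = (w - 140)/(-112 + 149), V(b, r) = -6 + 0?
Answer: 146/37 ≈ 3.9459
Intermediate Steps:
V(b, r) = -6
f(w) = -140/37 + w/37 (f(w) = (-140 + w)/37 = (-140 + w)*(1/37) = -140/37 + w/37)
-f(V(c(-1, 5), 18)) = -(-140/37 + (1/37)*(-6)) = -(-140/37 - 6/37) = -1*(-146/37) = 146/37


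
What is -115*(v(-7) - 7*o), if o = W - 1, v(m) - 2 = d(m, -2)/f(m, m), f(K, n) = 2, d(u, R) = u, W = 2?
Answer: 1955/2 ≈ 977.50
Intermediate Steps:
v(m) = 2 + m/2
o = 1 (o = 2 - 1 = 1)
-115*(v(-7) - 7*o) = -115*((2 + (½)*(-7)) - 7*1) = -115*((2 - 7/2) - 7) = -115*(-3/2 - 7) = -115*(-17/2) = 1955/2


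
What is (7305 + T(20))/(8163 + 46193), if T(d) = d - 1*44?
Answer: 7281/54356 ≈ 0.13395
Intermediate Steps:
T(d) = -44 + d (T(d) = d - 44 = -44 + d)
(7305 + T(20))/(8163 + 46193) = (7305 + (-44 + 20))/(8163 + 46193) = (7305 - 24)/54356 = 7281*(1/54356) = 7281/54356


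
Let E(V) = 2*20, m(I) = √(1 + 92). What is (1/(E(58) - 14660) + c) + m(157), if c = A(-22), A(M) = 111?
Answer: 1622819/14620 + √93 ≈ 120.64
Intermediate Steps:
m(I) = √93
c = 111
E(V) = 40
(1/(E(58) - 14660) + c) + m(157) = (1/(40 - 14660) + 111) + √93 = (1/(-14620) + 111) + √93 = (-1/14620 + 111) + √93 = 1622819/14620 + √93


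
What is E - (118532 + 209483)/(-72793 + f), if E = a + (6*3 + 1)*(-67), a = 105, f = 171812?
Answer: -115982207/99019 ≈ -1171.3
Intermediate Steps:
E = -1168 (E = 105 + (6*3 + 1)*(-67) = 105 + (18 + 1)*(-67) = 105 + 19*(-67) = 105 - 1273 = -1168)
E - (118532 + 209483)/(-72793 + f) = -1168 - (118532 + 209483)/(-72793 + 171812) = -1168 - 328015/99019 = -115982207/99019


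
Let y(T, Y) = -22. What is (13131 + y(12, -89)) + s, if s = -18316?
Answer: -5207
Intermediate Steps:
(13131 + y(12, -89)) + s = (13131 - 22) - 18316 = 13109 - 18316 = -5207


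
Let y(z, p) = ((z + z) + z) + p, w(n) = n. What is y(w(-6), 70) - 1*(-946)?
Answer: 998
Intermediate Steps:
y(z, p) = p + 3*z (y(z, p) = (2*z + z) + p = 3*z + p = p + 3*z)
y(w(-6), 70) - 1*(-946) = (70 + 3*(-6)) - 1*(-946) = (70 - 18) + 946 = 52 + 946 = 998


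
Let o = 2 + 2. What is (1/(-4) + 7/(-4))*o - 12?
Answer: -20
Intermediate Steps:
o = 4
(1/(-4) + 7/(-4))*o - 12 = (1/(-4) + 7/(-4))*4 - 12 = (1*(-¼) + 7*(-¼))*4 - 12 = (-¼ - 7/4)*4 - 12 = -2*4 - 12 = -8 - 12 = -20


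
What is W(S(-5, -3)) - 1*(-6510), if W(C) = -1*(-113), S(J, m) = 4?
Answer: 6623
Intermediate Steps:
W(C) = 113
W(S(-5, -3)) - 1*(-6510) = 113 - 1*(-6510) = 113 + 6510 = 6623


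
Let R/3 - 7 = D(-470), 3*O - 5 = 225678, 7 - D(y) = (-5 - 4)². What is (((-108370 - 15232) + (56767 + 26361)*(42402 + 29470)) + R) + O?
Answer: 17923581122/3 ≈ 5.9745e+9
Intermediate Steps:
D(y) = -74 (D(y) = 7 - (-5 - 4)² = 7 - 1*(-9)² = 7 - 1*81 = 7 - 81 = -74)
O = 225683/3 (O = 5/3 + (⅓)*225678 = 5/3 + 75226 = 225683/3 ≈ 75228.)
R = -201 (R = 21 + 3*(-74) = 21 - 222 = -201)
(((-108370 - 15232) + (56767 + 26361)*(42402 + 29470)) + R) + O = (((-108370 - 15232) + (56767 + 26361)*(42402 + 29470)) - 201) + 225683/3 = ((-123602 + 83128*71872) - 201) + 225683/3 = ((-123602 + 5974575616) - 201) + 225683/3 = (5974452014 - 201) + 225683/3 = 5974451813 + 225683/3 = 17923581122/3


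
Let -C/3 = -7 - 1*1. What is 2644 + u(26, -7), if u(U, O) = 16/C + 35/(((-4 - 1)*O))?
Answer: 7937/3 ≈ 2645.7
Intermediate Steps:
C = 24 (C = -3*(-7 - 1*1) = -3*(-7 - 1) = -3*(-8) = 24)
u(U, O) = ⅔ - 7/O (u(U, O) = 16/24 + 35/(((-4 - 1)*O)) = 16*(1/24) + 35/((-5*O)) = ⅔ + 35*(-1/(5*O)) = ⅔ - 7/O)
2644 + u(26, -7) = 2644 + (⅔ - 7/(-7)) = 2644 + (⅔ - 7*(-⅐)) = 2644 + (⅔ + 1) = 2644 + 5/3 = 7937/3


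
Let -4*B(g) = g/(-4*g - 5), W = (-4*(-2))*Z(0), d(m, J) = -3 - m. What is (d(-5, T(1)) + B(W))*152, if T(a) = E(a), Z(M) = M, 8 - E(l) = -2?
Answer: 304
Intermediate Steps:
E(l) = 10 (E(l) = 8 - 1*(-2) = 8 + 2 = 10)
T(a) = 10
W = 0 (W = -4*(-2)*0 = 8*0 = 0)
B(g) = -g/(4*(-5 - 4*g)) (B(g) = -g/(4*(-4*g - 5)) = -g/(4*(-5 - 4*g)))
(d(-5, T(1)) + B(W))*152 = ((-3 - 1*(-5)) + (¼)*0/(5 + 4*0))*152 = ((-3 + 5) + (¼)*0/(5 + 0))*152 = (2 + (¼)*0/5)*152 = (2 + (¼)*0*(⅕))*152 = (2 + 0)*152 = 2*152 = 304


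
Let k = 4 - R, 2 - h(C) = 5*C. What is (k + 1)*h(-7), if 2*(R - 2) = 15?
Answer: -333/2 ≈ -166.50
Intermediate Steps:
R = 19/2 (R = 2 + (½)*15 = 2 + 15/2 = 19/2 ≈ 9.5000)
h(C) = 2 - 5*C
k = -11/2 (k = 4 - 1*19/2 = 4 - 19/2 = -11/2 ≈ -5.5000)
(k + 1)*h(-7) = (-11/2 + 1)*(2 - 5*(-7)) = -9*(2 + 35)/2 = -9/2*37 = -333/2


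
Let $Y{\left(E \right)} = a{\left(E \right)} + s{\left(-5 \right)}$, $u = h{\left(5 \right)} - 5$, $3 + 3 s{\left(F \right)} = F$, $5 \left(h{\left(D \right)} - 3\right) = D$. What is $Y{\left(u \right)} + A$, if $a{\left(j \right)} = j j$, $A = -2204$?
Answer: $- \frac{6617}{3} \approx -2205.7$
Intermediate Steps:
$h{\left(D \right)} = 3 + \frac{D}{5}$
$s{\left(F \right)} = -1 + \frac{F}{3}$
$a{\left(j \right)} = j^{2}$
$u = -1$ ($u = \left(3 + \frac{1}{5} \cdot 5\right) - 5 = \left(3 + 1\right) - 5 = 4 - 5 = -1$)
$Y{\left(E \right)} = - \frac{8}{3} + E^{2}$ ($Y{\left(E \right)} = E^{2} + \left(-1 + \frac{1}{3} \left(-5\right)\right) = E^{2} - \frac{8}{3} = - \frac{8}{3} + E^{2}$)
$Y{\left(u \right)} + A = \left(- \frac{8}{3} + \left(-1\right)^{2}\right) - 2204 = \left(- \frac{8}{3} + 1\right) - 2204 = - \frac{5}{3} - 2204 = - \frac{6617}{3}$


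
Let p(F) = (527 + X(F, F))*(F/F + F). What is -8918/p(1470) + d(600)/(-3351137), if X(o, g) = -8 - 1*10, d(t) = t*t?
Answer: -299431479766/2509126966243 ≈ -0.11934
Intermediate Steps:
d(t) = t²
X(o, g) = -18 (X(o, g) = -8 - 10 = -18)
p(F) = 509 + 509*F (p(F) = (527 - 18)*(F/F + F) = 509*(1 + F) = 509 + 509*F)
-8918/p(1470) + d(600)/(-3351137) = -8918/(509 + 509*1470) + 600²/(-3351137) = -8918/(509 + 748230) + 360000*(-1/3351137) = -8918/748739 - 360000/3351137 = -299431479766/2509126966243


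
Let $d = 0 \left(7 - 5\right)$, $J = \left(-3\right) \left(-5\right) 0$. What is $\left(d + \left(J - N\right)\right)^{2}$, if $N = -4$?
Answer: $16$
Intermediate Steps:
$J = 0$ ($J = 15 \cdot 0 = 0$)
$d = 0$ ($d = 0 \cdot 2 = 0$)
$\left(d + \left(J - N\right)\right)^{2} = \left(0 + \left(0 - -4\right)\right)^{2} = \left(0 + \left(0 + 4\right)\right)^{2} = \left(0 + 4\right)^{2} = 4^{2} = 16$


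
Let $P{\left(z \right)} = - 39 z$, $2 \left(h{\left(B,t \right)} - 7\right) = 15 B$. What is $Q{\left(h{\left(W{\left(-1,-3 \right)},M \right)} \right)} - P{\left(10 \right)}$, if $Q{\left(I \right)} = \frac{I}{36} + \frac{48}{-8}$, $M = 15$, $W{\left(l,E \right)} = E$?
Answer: $\frac{27617}{72} \approx 383.57$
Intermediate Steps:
$h{\left(B,t \right)} = 7 + \frac{15 B}{2}$
$Q{\left(I \right)} = -6 + \frac{I}{36}$ ($Q{\left(I \right)} = I \frac{1}{36} + 48 \left(- \frac{1}{8}\right) = \frac{I}{36} - 6 = -6 + \frac{I}{36}$)
$Q{\left(h{\left(W{\left(-1,-3 \right)},M \right)} \right)} - P{\left(10 \right)} = \left(-6 + \frac{7 + \frac{15}{2} \left(-3\right)}{36}\right) - \left(-39\right) 10 = \left(-6 + \frac{7 - \frac{45}{2}}{36}\right) - -390 = \left(-6 + \frac{1}{36} \left(- \frac{31}{2}\right)\right) + 390 = \left(-6 - \frac{31}{72}\right) + 390 = - \frac{463}{72} + 390 = \frac{27617}{72}$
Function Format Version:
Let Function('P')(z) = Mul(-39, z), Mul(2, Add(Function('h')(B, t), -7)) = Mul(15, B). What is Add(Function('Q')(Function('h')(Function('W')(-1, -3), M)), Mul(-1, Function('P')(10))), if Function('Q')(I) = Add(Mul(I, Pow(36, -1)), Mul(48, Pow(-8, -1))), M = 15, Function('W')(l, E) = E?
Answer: Rational(27617, 72) ≈ 383.57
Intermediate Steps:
Function('h')(B, t) = Add(7, Mul(Rational(15, 2), B)) (Function('h')(B, t) = Add(7, Mul(Rational(1, 2), Mul(15, B))) = Add(7, Mul(Rational(15, 2), B)))
Function('Q')(I) = Add(-6, Mul(Rational(1, 36), I)) (Function('Q')(I) = Add(Mul(I, Rational(1, 36)), Mul(48, Rational(-1, 8))) = Add(Mul(Rational(1, 36), I), -6) = Add(-6, Mul(Rational(1, 36), I)))
Add(Function('Q')(Function('h')(Function('W')(-1, -3), M)), Mul(-1, Function('P')(10))) = Add(Add(-6, Mul(Rational(1, 36), Add(7, Mul(Rational(15, 2), -3)))), Mul(-1, Mul(-39, 10))) = Add(Add(-6, Mul(Rational(1, 36), Add(7, Rational(-45, 2)))), Mul(-1, -390)) = Add(Add(-6, Mul(Rational(1, 36), Rational(-31, 2))), 390) = Add(Add(-6, Rational(-31, 72)), 390) = Add(Rational(-463, 72), 390) = Rational(27617, 72)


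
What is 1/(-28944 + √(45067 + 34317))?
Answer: -3618/104709469 - √19846/418837876 ≈ -3.4889e-5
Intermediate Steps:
1/(-28944 + √(45067 + 34317)) = 1/(-28944 + √79384) = 1/(-28944 + 2*√19846)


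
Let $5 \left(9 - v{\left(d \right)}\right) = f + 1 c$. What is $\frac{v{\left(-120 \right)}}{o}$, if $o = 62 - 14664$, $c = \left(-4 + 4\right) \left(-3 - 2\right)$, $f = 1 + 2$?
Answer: $- \frac{3}{5215} \approx -0.00057526$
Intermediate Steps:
$f = 3$
$c = 0$ ($c = 0 \left(-5\right) = 0$)
$v{\left(d \right)} = \frac{42}{5}$ ($v{\left(d \right)} = 9 - \frac{3 + 1 \cdot 0}{5} = 9 - \frac{3 + 0}{5} = 9 - \frac{3}{5} = \frac{42}{5}$)
$o = -14602$ ($o = 62 - 14664 = -14602$)
$\frac{v{\left(-120 \right)}}{o} = \frac{42}{5 \left(-14602\right)} = \frac{42}{5} \left(- \frac{1}{14602}\right) = - \frac{3}{5215}$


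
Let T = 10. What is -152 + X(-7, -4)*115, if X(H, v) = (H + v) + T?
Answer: -267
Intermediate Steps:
X(H, v) = 10 + H + v (X(H, v) = (H + v) + 10 = 10 + H + v)
-152 + X(-7, -4)*115 = -152 + (10 - 7 - 4)*115 = -152 - 1*115 = -152 - 115 = -267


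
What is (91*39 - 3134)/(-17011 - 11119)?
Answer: -83/5626 ≈ -0.014753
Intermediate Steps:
(91*39 - 3134)/(-17011 - 11119) = (3549 - 3134)/(-28130) = 415*(-1/28130) = -83/5626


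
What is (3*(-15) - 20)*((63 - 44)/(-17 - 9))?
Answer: 95/2 ≈ 47.500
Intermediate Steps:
(3*(-15) - 20)*((63 - 44)/(-17 - 9)) = (-45 - 20)*(19/(-26)) = -1235*(-1)/26 = -65*(-19/26) = 95/2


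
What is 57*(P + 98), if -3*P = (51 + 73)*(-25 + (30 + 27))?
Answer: -69806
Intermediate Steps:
P = -3968/3 (P = -(51 + 73)*(-25 + (30 + 27))/3 = -124*(-25 + 57)/3 = -124*32/3 = -⅓*3968 = -3968/3 ≈ -1322.7)
57*(P + 98) = 57*(-3968/3 + 98) = 57*(-3674/3) = -69806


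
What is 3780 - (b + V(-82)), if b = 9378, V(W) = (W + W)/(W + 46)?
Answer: -50423/9 ≈ -5602.6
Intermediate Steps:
V(W) = 2*W/(46 + W) (V(W) = (2*W)/(46 + W) = 2*W/(46 + W))
3780 - (b + V(-82)) = 3780 - (9378 + 2*(-82)/(46 - 82)) = 3780 - (9378 + 2*(-82)/(-36)) = 3780 - (9378 + 2*(-82)*(-1/36)) = 3780 - (9378 + 41/9) = 3780 - 1*84443/9 = 3780 - 84443/9 = -50423/9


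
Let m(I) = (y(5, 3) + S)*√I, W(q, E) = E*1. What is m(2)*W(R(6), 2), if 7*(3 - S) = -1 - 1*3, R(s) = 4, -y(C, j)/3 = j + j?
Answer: -202*√2/7 ≈ -40.810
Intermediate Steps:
y(C, j) = -6*j (y(C, j) = -3*(j + j) = -6*j)
S = 25/7 (S = 3 - (-1 - 1*3)/7 = 3 - (-1 - 3)/7 = 3 - ⅐*(-4) = 3 + 4/7 = 25/7 ≈ 3.5714)
W(q, E) = E
m(I) = -101*√I/7 (m(I) = (-6*3 + 25/7)*√I = (-18 + 25/7)*√I = -101*√I/7)
m(2)*W(R(6), 2) = -101*√2/7*2 = -202*√2/7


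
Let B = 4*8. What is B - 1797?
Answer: -1765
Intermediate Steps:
B = 32
B - 1797 = 32 - 1797 = -1765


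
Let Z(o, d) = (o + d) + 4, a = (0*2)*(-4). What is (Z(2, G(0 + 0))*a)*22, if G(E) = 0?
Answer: 0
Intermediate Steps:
a = 0 (a = 0*(-4) = 0)
Z(o, d) = 4 + d + o (Z(o, d) = (d + o) + 4 = 4 + d + o)
(Z(2, G(0 + 0))*a)*22 = ((4 + 0 + 2)*0)*22 = (6*0)*22 = 0*22 = 0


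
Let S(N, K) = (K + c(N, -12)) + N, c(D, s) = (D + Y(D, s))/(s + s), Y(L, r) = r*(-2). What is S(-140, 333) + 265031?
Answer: 1591373/6 ≈ 2.6523e+5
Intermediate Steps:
Y(L, r) = -2*r
c(D, s) = (D - 2*s)/(2*s) (c(D, s) = (D - 2*s)/(s + s) = (D - 2*s)/((2*s)) = (D - 2*s)*(1/(2*s)) = (D - 2*s)/(2*s))
S(N, K) = -1 + K + 23*N/24 (S(N, K) = (K + (N/2 - 1*(-12))/(-12)) + N = (K - (N/2 + 12)/12) + N = (K - (12 + N/2)/12) + N = (K + (-1 - N/24)) + N = (-1 + K - N/24) + N = -1 + K + 23*N/24)
S(-140, 333) + 265031 = (-1 + 333 + (23/24)*(-140)) + 265031 = (-1 + 333 - 805/6) + 265031 = 1187/6 + 265031 = 1591373/6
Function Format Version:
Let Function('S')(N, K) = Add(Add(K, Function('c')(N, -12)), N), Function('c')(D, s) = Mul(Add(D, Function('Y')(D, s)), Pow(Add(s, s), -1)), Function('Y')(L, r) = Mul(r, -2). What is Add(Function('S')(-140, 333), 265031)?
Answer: Rational(1591373, 6) ≈ 2.6523e+5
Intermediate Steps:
Function('Y')(L, r) = Mul(-2, r)
Function('c')(D, s) = Mul(Rational(1, 2), Pow(s, -1), Add(D, Mul(-2, s))) (Function('c')(D, s) = Mul(Add(D, Mul(-2, s)), Pow(Add(s, s), -1)) = Mul(Add(D, Mul(-2, s)), Pow(Mul(2, s), -1)) = Mul(Add(D, Mul(-2, s)), Mul(Rational(1, 2), Pow(s, -1))) = Mul(Rational(1, 2), Pow(s, -1), Add(D, Mul(-2, s))))
Function('S')(N, K) = Add(-1, K, Mul(Rational(23, 24), N)) (Function('S')(N, K) = Add(Add(K, Mul(Pow(-12, -1), Add(Mul(Rational(1, 2), N), Mul(-1, -12)))), N) = Add(Add(K, Mul(Rational(-1, 12), Add(Mul(Rational(1, 2), N), 12))), N) = Add(Add(K, Mul(Rational(-1, 12), Add(12, Mul(Rational(1, 2), N)))), N) = Add(Add(K, Add(-1, Mul(Rational(-1, 24), N))), N) = Add(Add(-1, K, Mul(Rational(-1, 24), N)), N) = Add(-1, K, Mul(Rational(23, 24), N)))
Add(Function('S')(-140, 333), 265031) = Add(Add(-1, 333, Mul(Rational(23, 24), -140)), 265031) = Add(Add(-1, 333, Rational(-805, 6)), 265031) = Add(Rational(1187, 6), 265031) = Rational(1591373, 6)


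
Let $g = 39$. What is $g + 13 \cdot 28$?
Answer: $403$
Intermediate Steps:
$g + 13 \cdot 28 = 39 + 13 \cdot 28 = 39 + 364 = 403$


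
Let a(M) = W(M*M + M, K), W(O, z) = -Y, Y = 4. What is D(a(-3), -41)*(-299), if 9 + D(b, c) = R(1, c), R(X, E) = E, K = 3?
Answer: 14950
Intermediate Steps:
W(O, z) = -4 (W(O, z) = -1*4 = -4)
a(M) = -4
D(b, c) = -9 + c
D(a(-3), -41)*(-299) = (-9 - 41)*(-299) = -50*(-299) = 14950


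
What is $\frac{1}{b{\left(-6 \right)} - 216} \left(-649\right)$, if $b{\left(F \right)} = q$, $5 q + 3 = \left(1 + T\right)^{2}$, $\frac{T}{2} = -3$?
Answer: $\frac{3245}{1058} \approx 3.0671$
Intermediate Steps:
$T = -6$ ($T = 2 \left(-3\right) = -6$)
$q = \frac{22}{5}$ ($q = - \frac{3}{5} + \frac{\left(1 - 6\right)^{2}}{5} = - \frac{3}{5} + \frac{\left(-5\right)^{2}}{5} = - \frac{3}{5} + \frac{1}{5} \cdot 25 = - \frac{3}{5} + 5 = \frac{22}{5} \approx 4.4$)
$b{\left(F \right)} = \frac{22}{5}$
$\frac{1}{b{\left(-6 \right)} - 216} \left(-649\right) = \frac{1}{\frac{22}{5} - 216} \left(-649\right) = \frac{1}{- \frac{1058}{5}} \left(-649\right) = \left(- \frac{5}{1058}\right) \left(-649\right) = \frac{3245}{1058}$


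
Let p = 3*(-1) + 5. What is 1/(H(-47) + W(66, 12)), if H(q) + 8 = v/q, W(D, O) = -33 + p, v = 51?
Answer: -47/1884 ≈ -0.024947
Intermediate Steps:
p = 2 (p = -3 + 5 = 2)
W(D, O) = -31 (W(D, O) = -33 + 2 = -31)
H(q) = -8 + 51/q
1/(H(-47) + W(66, 12)) = 1/((-8 + 51/(-47)) - 31) = 1/((-8 + 51*(-1/47)) - 31) = 1/((-8 - 51/47) - 31) = 1/(-427/47 - 31) = 1/(-1884/47) = -47/1884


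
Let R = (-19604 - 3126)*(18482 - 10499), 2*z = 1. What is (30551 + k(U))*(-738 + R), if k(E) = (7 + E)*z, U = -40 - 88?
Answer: -5532633187884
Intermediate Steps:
z = 1/2 (z = (1/2)*1 = 1/2 ≈ 0.50000)
U = -128
k(E) = 7/2 + E/2 (k(E) = (7 + E)*(1/2) = 7/2 + E/2)
R = -181453590 (R = -22730*7983 = -181453590)
(30551 + k(U))*(-738 + R) = (30551 + (7/2 + (1/2)*(-128)))*(-738 - 181453590) = (30551 + (7/2 - 64))*(-181454328) = (30551 - 121/2)*(-181454328) = (60981/2)*(-181454328) = -5532633187884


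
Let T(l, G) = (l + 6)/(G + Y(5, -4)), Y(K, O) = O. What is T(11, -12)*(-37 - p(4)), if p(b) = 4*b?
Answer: 901/16 ≈ 56.313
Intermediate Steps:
T(l, G) = (6 + l)/(-4 + G) (T(l, G) = (l + 6)/(G - 4) = (6 + l)/(-4 + G))
T(11, -12)*(-37 - p(4)) = ((6 + 11)/(-4 - 12))*(-37 - 4*4) = (17/(-16))*(-37 - 1*16) = (-1/16*17)*(-37 - 16) = -17/16*(-53) = 901/16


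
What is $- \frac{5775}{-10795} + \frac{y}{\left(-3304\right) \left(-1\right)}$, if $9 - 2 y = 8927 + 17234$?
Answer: $- \frac{871963}{254762} \approx -3.4227$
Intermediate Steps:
$y = -13076$ ($y = \frac{9}{2} - \frac{8927 + 17234}{2} = \frac{9}{2} - \frac{26161}{2} = -13076$)
$- \frac{5775}{-10795} + \frac{y}{\left(-3304\right) \left(-1\right)} = - \frac{5775}{-10795} - \frac{13076}{\left(-3304\right) \left(-1\right)} = \left(-5775\right) \left(- \frac{1}{10795}\right) - \frac{13076}{3304} = \frac{1155}{2159} - \frac{467}{118} = - \frac{871963}{254762}$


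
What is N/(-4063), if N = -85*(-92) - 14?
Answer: -7806/4063 ≈ -1.9212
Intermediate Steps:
N = 7806 (N = 7820 - 14 = 7806)
N/(-4063) = 7806/(-4063) = 7806*(-1/4063) = -7806/4063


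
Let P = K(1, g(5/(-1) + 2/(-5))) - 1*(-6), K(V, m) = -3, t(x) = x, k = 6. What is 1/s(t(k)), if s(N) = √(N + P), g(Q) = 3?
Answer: ⅓ ≈ 0.33333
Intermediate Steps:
P = 3 (P = -3 - 1*(-6) = -3 + 6 = 3)
s(N) = √(3 + N) (s(N) = √(N + 3) = √(3 + N))
1/s(t(k)) = 1/(√(3 + 6)) = 1/(√9) = 1/3 = ⅓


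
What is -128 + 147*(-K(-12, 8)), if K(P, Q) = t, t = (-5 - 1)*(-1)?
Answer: -1010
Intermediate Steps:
t = 6 (t = -6*(-1) = 6)
K(P, Q) = 6
-128 + 147*(-K(-12, 8)) = -128 + 147*(-1*6) = -128 + 147*(-6) = -128 - 882 = -1010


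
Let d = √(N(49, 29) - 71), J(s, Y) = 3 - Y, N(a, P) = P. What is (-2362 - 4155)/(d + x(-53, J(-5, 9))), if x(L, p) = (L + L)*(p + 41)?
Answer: 1727005/983153 + 931*I*√42/1966306 ≈ 1.7566 + 0.0030685*I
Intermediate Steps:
x(L, p) = 2*L*(41 + p) (x(L, p) = (2*L)*(41 + p) = 2*L*(41 + p))
d = I*√42 (d = √(29 - 71) = √(-42) = I*√42 ≈ 6.4807*I)
(-2362 - 4155)/(d + x(-53, J(-5, 9))) = (-2362 - 4155)/(I*√42 + 2*(-53)*(41 + (3 - 1*9))) = -6517/(I*√42 + 2*(-53)*(41 + (3 - 9))) = -6517/(I*√42 + 2*(-53)*(41 - 6)) = -6517/(I*√42 + 2*(-53)*35) = -6517/(I*√42 - 3710) = -6517/(-3710 + I*√42)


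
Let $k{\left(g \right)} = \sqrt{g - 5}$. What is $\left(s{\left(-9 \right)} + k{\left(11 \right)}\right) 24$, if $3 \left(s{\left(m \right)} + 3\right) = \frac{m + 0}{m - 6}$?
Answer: $- \frac{336}{5} + 24 \sqrt{6} \approx -8.4122$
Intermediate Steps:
$k{\left(g \right)} = \sqrt{-5 + g}$
$s{\left(m \right)} = -3 + \frac{m}{3 \left(-6 + m\right)}$ ($s{\left(m \right)} = -3 + \frac{\left(m + 0\right) \frac{1}{m - 6}}{3} = -3 + \frac{m \frac{1}{-6 + m}}{3} = -3 + \frac{m}{3 \left(-6 + m\right)}$)
$\left(s{\left(-9 \right)} + k{\left(11 \right)}\right) 24 = \left(\frac{2 \left(27 - -36\right)}{3 \left(-6 - 9\right)} + \sqrt{-5 + 11}\right) 24 = \left(\frac{2 \left(27 + 36\right)}{3 \left(-15\right)} + \sqrt{6}\right) 24 = \left(\frac{2}{3} \left(- \frac{1}{15}\right) 63 + \sqrt{6}\right) 24 = \left(- \frac{14}{5} + \sqrt{6}\right) 24 = - \frac{336}{5} + 24 \sqrt{6}$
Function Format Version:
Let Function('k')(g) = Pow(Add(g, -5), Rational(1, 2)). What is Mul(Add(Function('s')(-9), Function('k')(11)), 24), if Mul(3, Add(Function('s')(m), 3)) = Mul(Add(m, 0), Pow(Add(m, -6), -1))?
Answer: Add(Rational(-336, 5), Mul(24, Pow(6, Rational(1, 2)))) ≈ -8.4122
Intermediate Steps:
Function('k')(g) = Pow(Add(-5, g), Rational(1, 2))
Function('s')(m) = Add(-3, Mul(Rational(1, 3), m, Pow(Add(-6, m), -1))) (Function('s')(m) = Add(-3, Mul(Rational(1, 3), Mul(Add(m, 0), Pow(Add(m, -6), -1)))) = Add(-3, Mul(Rational(1, 3), Mul(m, Pow(Add(-6, m), -1)))) = Add(-3, Mul(Rational(1, 3), m, Pow(Add(-6, m), -1))))
Mul(Add(Function('s')(-9), Function('k')(11)), 24) = Mul(Add(Mul(Rational(2, 3), Pow(Add(-6, -9), -1), Add(27, Mul(-4, -9))), Pow(Add(-5, 11), Rational(1, 2))), 24) = Mul(Add(Mul(Rational(2, 3), Pow(-15, -1), Add(27, 36)), Pow(6, Rational(1, 2))), 24) = Mul(Add(Mul(Rational(2, 3), Rational(-1, 15), 63), Pow(6, Rational(1, 2))), 24) = Mul(Add(Rational(-14, 5), Pow(6, Rational(1, 2))), 24) = Add(Rational(-336, 5), Mul(24, Pow(6, Rational(1, 2))))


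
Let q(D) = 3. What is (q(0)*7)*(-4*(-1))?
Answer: 84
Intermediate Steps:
(q(0)*7)*(-4*(-1)) = (3*7)*(-4*(-1)) = 21*4 = 84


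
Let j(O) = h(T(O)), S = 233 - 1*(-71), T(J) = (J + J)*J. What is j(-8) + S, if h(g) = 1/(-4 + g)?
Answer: 37697/124 ≈ 304.01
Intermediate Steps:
T(J) = 2*J² (T(J) = (2*J)*J = 2*J²)
S = 304 (S = 233 + 71 = 304)
j(O) = 1/(-4 + 2*O²)
j(-8) + S = 1/(2*(-2 + (-8)²)) + 304 = 1/(2*(-2 + 64)) + 304 = (½)/62 + 304 = (½)*(1/62) + 304 = 1/124 + 304 = 37697/124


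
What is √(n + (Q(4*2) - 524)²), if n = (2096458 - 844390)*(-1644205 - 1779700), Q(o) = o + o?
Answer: 2*I*√1071740406869 ≈ 2.0705e+6*I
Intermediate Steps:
Q(o) = 2*o
n = -4286961885540 (n = 1252068*(-3423905) = -4286961885540)
√(n + (Q(4*2) - 524)²) = √(-4286961885540 + (2*(4*2) - 524)²) = √(-4286961885540 + (2*8 - 524)²) = √(-4286961885540 + (16 - 524)²) = √(-4286961885540 + (-508)²) = √(-4286961885540 + 258064) = √(-4286961627476) = 2*I*√1071740406869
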